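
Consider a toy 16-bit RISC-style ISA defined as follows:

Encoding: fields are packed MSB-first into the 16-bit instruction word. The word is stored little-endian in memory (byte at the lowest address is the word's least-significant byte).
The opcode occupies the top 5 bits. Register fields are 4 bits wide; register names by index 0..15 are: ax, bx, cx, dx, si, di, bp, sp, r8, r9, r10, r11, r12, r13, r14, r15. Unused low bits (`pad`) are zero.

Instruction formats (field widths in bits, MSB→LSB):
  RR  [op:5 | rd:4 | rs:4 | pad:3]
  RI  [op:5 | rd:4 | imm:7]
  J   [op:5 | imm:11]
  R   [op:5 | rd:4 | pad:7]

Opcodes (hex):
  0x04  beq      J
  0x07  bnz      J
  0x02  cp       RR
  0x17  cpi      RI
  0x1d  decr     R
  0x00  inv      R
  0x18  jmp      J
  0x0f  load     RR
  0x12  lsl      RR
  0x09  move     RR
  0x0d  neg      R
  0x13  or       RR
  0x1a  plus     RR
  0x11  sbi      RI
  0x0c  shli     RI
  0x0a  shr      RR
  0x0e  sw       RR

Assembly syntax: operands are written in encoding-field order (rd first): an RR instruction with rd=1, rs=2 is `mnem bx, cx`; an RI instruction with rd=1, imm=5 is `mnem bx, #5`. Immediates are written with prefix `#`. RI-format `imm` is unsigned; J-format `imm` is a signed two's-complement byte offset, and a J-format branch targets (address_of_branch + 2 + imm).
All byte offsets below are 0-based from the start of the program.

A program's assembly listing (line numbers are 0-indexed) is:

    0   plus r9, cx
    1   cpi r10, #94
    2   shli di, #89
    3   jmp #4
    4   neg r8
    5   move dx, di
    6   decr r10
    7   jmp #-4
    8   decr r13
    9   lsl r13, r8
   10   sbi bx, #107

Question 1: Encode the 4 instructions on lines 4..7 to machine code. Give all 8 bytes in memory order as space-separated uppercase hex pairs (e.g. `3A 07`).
00 6C A8 49 00 ED FC C7

L4: neg op=0xd:5|rd=8:4|pad=0:7 ⇒ 0x6c00 ⇒ little 00 6c
L5: move op=0x9:5|rd=3:4|rs=5:4|pad=0:3 ⇒ 0x49a8 ⇒ little a8 49
L6: decr op=0x1d:5|rd=10:4|pad=0:7 ⇒ 0xed00 ⇒ little 00 ed
L7: jmp op=0x18:5|imm=-4:11 ⇒ 0xc7fc ⇒ little fc c7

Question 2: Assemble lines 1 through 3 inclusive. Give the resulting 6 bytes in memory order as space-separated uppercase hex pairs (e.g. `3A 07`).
5E BD D9 62 04 C0

1. cpi fields op=0x17:5|rd=10:4|imm=94:7 → word bd5eh → 5e bd
2. shli fields op=0xc:5|rd=5:4|imm=89:7 → word 62d9h → d9 62
3. jmp fields op=0x18:5|imm=4:11 → word c004h → 04 c0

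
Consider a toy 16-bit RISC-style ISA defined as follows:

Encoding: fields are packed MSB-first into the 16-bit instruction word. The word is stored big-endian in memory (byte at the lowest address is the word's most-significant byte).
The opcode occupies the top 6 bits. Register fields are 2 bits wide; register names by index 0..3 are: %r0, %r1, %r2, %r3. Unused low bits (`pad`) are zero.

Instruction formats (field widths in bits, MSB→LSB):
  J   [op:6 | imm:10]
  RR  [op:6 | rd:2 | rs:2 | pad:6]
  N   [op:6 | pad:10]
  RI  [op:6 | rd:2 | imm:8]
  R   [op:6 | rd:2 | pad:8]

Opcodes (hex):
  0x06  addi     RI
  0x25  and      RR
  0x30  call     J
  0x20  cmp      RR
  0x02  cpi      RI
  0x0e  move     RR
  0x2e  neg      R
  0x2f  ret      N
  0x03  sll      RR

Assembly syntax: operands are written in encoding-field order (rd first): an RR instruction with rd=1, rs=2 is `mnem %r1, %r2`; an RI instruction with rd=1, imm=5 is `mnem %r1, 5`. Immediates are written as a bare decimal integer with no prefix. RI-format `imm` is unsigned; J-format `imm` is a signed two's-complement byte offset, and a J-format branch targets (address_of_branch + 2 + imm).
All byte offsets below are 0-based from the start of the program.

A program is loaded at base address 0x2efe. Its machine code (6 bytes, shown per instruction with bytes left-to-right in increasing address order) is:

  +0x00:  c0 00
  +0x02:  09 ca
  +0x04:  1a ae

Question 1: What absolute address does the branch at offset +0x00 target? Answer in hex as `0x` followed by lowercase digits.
@+00  big-endian(c0 00) = 0xc000
  top 6b → 0x30 → call [J]
  imm: (w>>0)&0x3ff=0x0 → 0
  target = base 0x2efe + off 0x00 + 2 + imm 0 = 0x2f00

0x2f00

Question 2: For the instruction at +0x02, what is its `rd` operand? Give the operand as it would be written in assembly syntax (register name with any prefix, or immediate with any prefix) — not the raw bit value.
[02] 09 ca → 0x09ca
  top 6b → 0x2 → cpi [RI]
  [9:8] rd=1 = %r1
  [7:0] imm=202 = 202

%r1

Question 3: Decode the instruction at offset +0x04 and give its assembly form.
addi %r2, 174

+0x04: 1a ae ⇒ word 0x1aae (big)
  top 6b → 0x6 → addi [RI]
  rd@[9:8]=0x2 ⇒ %r2
  imm@[7:0]=0xae ⇒ 174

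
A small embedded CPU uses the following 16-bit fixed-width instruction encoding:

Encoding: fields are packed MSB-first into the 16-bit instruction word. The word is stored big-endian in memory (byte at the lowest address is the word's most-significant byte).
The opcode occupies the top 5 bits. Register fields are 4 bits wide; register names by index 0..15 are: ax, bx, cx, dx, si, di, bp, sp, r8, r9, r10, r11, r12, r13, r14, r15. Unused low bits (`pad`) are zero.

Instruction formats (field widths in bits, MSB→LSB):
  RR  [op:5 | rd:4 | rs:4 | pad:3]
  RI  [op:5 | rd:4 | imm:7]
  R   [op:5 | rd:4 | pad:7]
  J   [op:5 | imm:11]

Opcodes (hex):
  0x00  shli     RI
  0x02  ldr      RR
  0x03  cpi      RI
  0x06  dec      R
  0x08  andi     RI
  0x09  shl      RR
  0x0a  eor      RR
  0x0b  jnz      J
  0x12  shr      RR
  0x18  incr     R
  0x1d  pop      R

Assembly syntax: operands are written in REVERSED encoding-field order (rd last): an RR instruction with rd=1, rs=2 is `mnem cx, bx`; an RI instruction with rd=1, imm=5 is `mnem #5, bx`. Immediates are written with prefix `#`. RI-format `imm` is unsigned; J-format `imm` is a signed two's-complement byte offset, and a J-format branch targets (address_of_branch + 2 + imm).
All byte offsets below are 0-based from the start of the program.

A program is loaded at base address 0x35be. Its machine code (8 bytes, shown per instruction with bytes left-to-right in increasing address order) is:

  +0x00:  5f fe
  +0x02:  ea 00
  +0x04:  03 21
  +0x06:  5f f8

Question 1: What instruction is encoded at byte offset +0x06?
+0x06: 5f f8 ⇒ word 0x5ff8 (big)
  opcode bits[15:11]=0xb: jnz/J
  imm@[10:0]=0x7f8 (s11→-8) ⇒ #-8

jnz #-8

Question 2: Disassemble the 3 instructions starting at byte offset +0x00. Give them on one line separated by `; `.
[00] 5f fe → 0x5ffe
  opcode bits[15:11]=0xb: jnz/J
  [10:0] imm=2046 (s11→-2) = #-2
[02] ea 00 → 0xea00
  opcode bits[15:11]=0x1d: pop/R
  [10:7] rd=4 = si
[04] 03 21 → 0x0321
  opcode bits[15:11]=0x0: shli/RI
  [10:7] rd=6 = bp
  [6:0] imm=33 = #33

jnz #-2; pop si; shli #33, bp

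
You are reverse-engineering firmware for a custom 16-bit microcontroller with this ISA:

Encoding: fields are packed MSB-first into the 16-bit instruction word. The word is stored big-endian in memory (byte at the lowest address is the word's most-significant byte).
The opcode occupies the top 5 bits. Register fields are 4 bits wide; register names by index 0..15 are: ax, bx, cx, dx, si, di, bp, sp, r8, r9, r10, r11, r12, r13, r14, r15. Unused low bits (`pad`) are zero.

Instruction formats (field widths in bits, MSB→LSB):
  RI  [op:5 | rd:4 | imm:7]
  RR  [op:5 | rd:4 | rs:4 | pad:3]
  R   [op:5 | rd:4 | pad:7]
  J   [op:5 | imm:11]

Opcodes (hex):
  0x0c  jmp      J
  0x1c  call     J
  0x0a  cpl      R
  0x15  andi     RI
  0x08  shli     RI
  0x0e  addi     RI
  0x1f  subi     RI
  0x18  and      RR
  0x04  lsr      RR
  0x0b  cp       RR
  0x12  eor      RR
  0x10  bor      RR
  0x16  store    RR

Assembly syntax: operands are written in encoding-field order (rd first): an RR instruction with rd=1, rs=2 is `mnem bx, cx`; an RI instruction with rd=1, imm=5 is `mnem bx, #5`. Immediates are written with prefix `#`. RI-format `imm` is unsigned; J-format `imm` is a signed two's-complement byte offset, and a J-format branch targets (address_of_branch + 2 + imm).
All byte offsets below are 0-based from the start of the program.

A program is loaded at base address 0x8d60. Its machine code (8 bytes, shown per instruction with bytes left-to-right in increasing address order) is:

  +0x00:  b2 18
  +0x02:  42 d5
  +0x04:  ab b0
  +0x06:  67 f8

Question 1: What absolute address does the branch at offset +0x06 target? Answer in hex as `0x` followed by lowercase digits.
0x8d60

+0x06: 67 f8 ⇒ word 0x67f8 (big)
  opcode bits[15:11]=0xc: jmp/J
  imm: (w>>0)&0x7ff=0x7f8 (s11→-8) → #-8
  target = base 0x8d60 + off 0x06 + 2 + imm -8 = 0x8d60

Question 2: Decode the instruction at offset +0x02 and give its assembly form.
shli di, #85

[02] 42 d5 → 0x42d5
  opcode bits[15:11]=0x8: shli/RI
  rd: (w>>7)&0xf=0x5 → di
  imm: (w>>0)&0x7f=0x55 → #85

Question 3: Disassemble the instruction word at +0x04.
andi sp, #48

@+04  big-endian(ab b0) = 0xabb0
  opcode bits[15:11]=0x15: andi/RI
  rd@[10:7]=0x7 ⇒ sp
  imm@[6:0]=0x30 ⇒ #48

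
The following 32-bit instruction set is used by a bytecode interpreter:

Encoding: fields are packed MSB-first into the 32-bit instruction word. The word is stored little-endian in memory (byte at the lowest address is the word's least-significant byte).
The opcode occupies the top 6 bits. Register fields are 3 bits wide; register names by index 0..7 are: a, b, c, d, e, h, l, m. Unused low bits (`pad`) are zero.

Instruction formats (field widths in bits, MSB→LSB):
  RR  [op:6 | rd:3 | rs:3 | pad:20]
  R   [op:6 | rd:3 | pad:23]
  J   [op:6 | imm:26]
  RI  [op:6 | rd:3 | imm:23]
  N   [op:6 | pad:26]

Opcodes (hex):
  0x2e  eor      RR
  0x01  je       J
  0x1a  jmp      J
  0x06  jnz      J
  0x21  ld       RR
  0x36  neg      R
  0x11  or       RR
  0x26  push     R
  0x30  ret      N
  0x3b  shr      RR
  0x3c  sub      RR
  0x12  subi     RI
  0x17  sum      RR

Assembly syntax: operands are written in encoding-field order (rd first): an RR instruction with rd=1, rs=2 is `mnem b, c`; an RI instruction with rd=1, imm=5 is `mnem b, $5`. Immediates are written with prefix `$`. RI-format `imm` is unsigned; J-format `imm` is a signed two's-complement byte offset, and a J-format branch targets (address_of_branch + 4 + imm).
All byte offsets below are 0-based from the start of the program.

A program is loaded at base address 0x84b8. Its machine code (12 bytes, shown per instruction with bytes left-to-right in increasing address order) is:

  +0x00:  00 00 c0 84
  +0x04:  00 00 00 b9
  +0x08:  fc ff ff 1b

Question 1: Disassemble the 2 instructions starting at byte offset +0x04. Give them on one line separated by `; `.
eor c, a; jnz $-4

[04] 00 00 00 b9 → 0xb9000000
  opcode bits[31:26]=0x2e: eor/RR
  rd: (w>>23)&0x7=0x2 → c
  rs: (w>>20)&0x7=0x0 → a
[08] fc ff ff 1b → 0x1bfffffc
  opcode bits[31:26]=0x6: jnz/J
  imm: (w>>0)&0x3ffffff=0x3fffffc (s26→-4) → $-4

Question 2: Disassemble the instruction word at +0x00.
ld b, e

off 0x00: read 00 00 c0 84 as little → 0x84c00000
  op=0x84c00000>>26=0x21 ⇒ ld (RR)
  rd: (w>>23)&0x7=0x1 → b
  rs: (w>>20)&0x7=0x4 → e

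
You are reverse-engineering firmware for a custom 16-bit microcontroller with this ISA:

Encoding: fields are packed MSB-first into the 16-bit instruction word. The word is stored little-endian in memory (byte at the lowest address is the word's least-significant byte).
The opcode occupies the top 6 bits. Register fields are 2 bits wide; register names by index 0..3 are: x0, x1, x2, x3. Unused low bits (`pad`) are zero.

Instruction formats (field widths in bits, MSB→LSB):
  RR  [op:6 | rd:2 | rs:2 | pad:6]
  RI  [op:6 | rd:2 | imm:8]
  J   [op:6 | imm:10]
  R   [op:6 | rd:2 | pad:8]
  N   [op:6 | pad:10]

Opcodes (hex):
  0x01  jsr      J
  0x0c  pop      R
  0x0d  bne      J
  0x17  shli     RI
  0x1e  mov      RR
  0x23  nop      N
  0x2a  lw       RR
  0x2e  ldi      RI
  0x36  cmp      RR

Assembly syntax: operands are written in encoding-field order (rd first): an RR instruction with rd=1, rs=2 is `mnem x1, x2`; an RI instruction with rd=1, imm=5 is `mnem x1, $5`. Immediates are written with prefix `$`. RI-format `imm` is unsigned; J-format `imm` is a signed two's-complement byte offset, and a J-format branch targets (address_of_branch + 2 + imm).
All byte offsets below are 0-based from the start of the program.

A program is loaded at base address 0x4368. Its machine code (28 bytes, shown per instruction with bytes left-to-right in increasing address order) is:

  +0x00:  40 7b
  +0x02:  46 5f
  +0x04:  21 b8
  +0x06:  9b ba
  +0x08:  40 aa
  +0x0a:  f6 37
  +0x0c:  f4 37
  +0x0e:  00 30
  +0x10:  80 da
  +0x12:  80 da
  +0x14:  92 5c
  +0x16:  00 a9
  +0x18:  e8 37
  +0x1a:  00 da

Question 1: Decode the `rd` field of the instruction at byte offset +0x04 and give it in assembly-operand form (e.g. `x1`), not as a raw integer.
@+04  little-endian(21 b8) = 0xb821
  top 6b → 0x2e → ldi [RI]
  [9:8] rd=0 = x0
  [7:0] imm=33 = $33

x0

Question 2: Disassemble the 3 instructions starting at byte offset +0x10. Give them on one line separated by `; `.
off 0x10: read 80 da as little → 0xda80
  opcode bits[15:10]=0x36: cmp/RR
  rd: (w>>8)&0x3=0x2 → x2
  rs: (w>>6)&0x3=0x2 → x2
off 0x12: read 80 da as little → 0xda80
  opcode bits[15:10]=0x36: cmp/RR
  rd: (w>>8)&0x3=0x2 → x2
  rs: (w>>6)&0x3=0x2 → x2
off 0x14: read 92 5c as little → 0x5c92
  opcode bits[15:10]=0x17: shli/RI
  rd: (w>>8)&0x3=0x0 → x0
  imm: (w>>0)&0xff=0x92 → $146

cmp x2, x2; cmp x2, x2; shli x0, $146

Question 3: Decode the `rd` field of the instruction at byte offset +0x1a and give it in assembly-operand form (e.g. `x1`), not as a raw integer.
+0x1a: 00 da ⇒ word 0xda00 (little)
  op=0xda00>>10=0x36 ⇒ cmp (RR)
  [9:8] rd=2 = x2
  [7:6] rs=0 = x0

x2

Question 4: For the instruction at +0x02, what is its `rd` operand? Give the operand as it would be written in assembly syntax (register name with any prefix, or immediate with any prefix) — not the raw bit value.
x3

off 0x02: read 46 5f as little → 0x5f46
  opcode bits[15:10]=0x17: shli/RI
  rd@[9:8]=0x3 ⇒ x3
  imm@[7:0]=0x46 ⇒ $70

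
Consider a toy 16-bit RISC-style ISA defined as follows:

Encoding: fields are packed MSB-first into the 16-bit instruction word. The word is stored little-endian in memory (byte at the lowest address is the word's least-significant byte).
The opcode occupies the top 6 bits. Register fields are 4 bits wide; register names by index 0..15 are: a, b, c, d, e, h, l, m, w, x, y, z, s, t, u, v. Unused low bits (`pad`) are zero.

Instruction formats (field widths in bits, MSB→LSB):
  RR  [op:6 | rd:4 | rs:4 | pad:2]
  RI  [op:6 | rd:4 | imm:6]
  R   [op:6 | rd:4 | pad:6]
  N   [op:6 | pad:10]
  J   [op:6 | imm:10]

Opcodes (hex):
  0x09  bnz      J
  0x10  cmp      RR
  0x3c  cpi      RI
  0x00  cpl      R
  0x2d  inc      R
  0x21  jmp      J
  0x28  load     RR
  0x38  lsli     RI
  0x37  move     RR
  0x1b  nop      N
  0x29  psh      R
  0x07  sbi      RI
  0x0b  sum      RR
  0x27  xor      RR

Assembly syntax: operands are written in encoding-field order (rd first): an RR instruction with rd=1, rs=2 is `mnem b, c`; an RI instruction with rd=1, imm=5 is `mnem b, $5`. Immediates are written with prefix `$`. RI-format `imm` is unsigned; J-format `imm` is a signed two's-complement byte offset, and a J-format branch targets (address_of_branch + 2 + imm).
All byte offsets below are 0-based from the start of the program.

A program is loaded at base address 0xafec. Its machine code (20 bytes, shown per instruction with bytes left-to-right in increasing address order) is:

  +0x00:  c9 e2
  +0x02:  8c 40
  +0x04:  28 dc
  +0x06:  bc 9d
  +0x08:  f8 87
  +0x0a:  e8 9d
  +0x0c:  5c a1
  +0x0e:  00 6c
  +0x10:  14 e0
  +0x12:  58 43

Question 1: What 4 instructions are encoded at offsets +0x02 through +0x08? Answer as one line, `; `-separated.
off 0x02: read 8c 40 as little → 0x408c
  opcode bits[15:10]=0x10: cmp/RR
  rd: (w>>6)&0xf=0x2 → c
  rs: (w>>2)&0xf=0x3 → d
off 0x04: read 28 dc as little → 0xdc28
  opcode bits[15:10]=0x37: move/RR
  rd: (w>>6)&0xf=0x0 → a
  rs: (w>>2)&0xf=0xa → y
off 0x06: read bc 9d as little → 0x9dbc
  opcode bits[15:10]=0x27: xor/RR
  rd: (w>>6)&0xf=0x6 → l
  rs: (w>>2)&0xf=0xf → v
off 0x08: read f8 87 as little → 0x87f8
  opcode bits[15:10]=0x21: jmp/J
  imm: (w>>0)&0x3ff=0x3f8 (s10→-8) → $-8

cmp c, d; move a, y; xor l, v; jmp $-8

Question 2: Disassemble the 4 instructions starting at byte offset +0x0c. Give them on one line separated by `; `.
load h, m; nop; lsli a, $20; cmp t, l

+0x0c: 5c a1 ⇒ word 0xa15c (little)
  top 6b → 0x28 → load [RR]
  [9:6] rd=5 = h
  [5:2] rs=7 = m
+0x0e: 00 6c ⇒ word 0x6c00 (little)
  top 6b → 0x1b → nop [N]
+0x10: 14 e0 ⇒ word 0xe014 (little)
  top 6b → 0x38 → lsli [RI]
  [9:6] rd=0 = a
  [5:0] imm=20 = $20
+0x12: 58 43 ⇒ word 0x4358 (little)
  top 6b → 0x10 → cmp [RR]
  [9:6] rd=13 = t
  [5:2] rs=6 = l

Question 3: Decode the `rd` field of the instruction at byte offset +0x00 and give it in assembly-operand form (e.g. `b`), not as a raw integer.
z

@+00  little-endian(c9 e2) = 0xe2c9
  op=0xe2c9>>10=0x38 ⇒ lsli (RI)
  [9:6] rd=11 = z
  [5:0] imm=9 = $9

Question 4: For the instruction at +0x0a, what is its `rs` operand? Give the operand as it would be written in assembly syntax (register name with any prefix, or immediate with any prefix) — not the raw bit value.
y

@+0a  little-endian(e8 9d) = 0x9de8
  top 6b → 0x27 → xor [RR]
  rd@[9:6]=0x7 ⇒ m
  rs@[5:2]=0xa ⇒ y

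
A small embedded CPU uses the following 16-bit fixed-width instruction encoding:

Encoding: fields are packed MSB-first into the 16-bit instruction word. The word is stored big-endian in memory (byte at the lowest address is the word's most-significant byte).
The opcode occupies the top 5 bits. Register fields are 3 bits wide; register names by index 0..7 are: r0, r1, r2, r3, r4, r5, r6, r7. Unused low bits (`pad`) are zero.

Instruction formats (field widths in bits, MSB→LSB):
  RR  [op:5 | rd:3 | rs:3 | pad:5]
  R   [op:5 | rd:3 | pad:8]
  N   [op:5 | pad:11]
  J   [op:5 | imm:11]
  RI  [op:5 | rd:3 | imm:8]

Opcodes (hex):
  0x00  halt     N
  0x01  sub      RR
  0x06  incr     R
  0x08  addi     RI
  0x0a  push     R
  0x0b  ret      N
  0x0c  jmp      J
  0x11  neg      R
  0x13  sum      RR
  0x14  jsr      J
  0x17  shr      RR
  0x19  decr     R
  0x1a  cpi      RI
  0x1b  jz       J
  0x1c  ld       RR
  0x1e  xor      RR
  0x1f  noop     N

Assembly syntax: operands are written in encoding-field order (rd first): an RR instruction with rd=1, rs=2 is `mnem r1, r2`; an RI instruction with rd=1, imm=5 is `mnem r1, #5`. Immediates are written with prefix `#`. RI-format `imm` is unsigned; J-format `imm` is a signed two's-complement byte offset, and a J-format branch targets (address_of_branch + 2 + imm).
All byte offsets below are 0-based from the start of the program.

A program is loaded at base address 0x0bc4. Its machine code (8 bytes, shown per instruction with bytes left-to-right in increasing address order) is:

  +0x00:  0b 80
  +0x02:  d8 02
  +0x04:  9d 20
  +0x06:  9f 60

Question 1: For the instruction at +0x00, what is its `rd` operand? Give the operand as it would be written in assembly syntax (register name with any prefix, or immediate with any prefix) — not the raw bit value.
r3

off 0x00: read 0b 80 as big → 0x0b80
  top 5b → 0x1 → sub [RR]
  rd: (w>>8)&0x7=0x3 → r3
  rs: (w>>5)&0x7=0x4 → r4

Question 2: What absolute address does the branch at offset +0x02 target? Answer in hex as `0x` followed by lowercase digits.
+0x02: d8 02 ⇒ word 0xd802 (big)
  opcode bits[15:11]=0x1b: jz/J
  imm@[10:0]=0x2 ⇒ #2
  target = base 0x0bc4 + off 0x02 + 2 + imm 2 = 0x0bca

0x0bca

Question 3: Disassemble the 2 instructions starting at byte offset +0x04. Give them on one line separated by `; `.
sum r5, r1; sum r7, r3

+0x04: 9d 20 ⇒ word 0x9d20 (big)
  op=0x9d20>>11=0x13 ⇒ sum (RR)
  rd@[10:8]=0x5 ⇒ r5
  rs@[7:5]=0x1 ⇒ r1
+0x06: 9f 60 ⇒ word 0x9f60 (big)
  op=0x9f60>>11=0x13 ⇒ sum (RR)
  rd@[10:8]=0x7 ⇒ r7
  rs@[7:5]=0x3 ⇒ r3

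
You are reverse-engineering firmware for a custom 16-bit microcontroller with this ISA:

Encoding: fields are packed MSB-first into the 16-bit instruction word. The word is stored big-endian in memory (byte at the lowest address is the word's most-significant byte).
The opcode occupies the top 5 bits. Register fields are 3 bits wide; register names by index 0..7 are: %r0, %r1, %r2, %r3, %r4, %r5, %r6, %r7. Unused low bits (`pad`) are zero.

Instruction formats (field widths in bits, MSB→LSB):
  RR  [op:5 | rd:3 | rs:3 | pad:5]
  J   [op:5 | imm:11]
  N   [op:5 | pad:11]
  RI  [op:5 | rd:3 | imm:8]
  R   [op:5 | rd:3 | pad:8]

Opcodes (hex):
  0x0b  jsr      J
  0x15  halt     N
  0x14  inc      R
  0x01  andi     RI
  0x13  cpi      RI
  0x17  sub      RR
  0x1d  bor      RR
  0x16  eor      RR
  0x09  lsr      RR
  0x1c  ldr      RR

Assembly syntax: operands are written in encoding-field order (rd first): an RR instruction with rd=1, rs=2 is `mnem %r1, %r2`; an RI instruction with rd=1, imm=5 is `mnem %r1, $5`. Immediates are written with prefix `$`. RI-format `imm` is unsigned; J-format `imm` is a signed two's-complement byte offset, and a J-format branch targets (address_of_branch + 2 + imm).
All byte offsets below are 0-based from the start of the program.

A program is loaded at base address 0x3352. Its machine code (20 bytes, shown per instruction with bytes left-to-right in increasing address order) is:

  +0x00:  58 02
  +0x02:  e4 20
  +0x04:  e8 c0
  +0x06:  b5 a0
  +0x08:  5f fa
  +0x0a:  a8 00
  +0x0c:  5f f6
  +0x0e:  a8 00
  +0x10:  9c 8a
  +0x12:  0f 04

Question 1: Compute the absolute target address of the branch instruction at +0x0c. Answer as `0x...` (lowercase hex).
0x3356

[0c] 5f f6 → 0x5ff6
  top 5b → 0xb → jsr [J]
  imm: (w>>0)&0x7ff=0x7f6 (s11→-10) → $-10
  target = base 0x3352 + off 0x0c + 2 + imm -10 = 0x3356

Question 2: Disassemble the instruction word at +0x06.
eor %r5, %r5

+0x06: b5 a0 ⇒ word 0xb5a0 (big)
  op=0xb5a0>>11=0x16 ⇒ eor (RR)
  rd: (w>>8)&0x7=0x5 → %r5
  rs: (w>>5)&0x7=0x5 → %r5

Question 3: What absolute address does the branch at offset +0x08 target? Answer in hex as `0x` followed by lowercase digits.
+0x08: 5f fa ⇒ word 0x5ffa (big)
  opcode bits[15:11]=0xb: jsr/J
  [10:0] imm=2042 (s11→-6) = $-6
  target = base 0x3352 + off 0x08 + 2 + imm -6 = 0x3356

0x3356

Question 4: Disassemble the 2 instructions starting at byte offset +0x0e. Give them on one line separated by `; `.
off 0x0e: read a8 00 as big → 0xa800
  top 5b → 0x15 → halt [N]
off 0x10: read 9c 8a as big → 0x9c8a
  top 5b → 0x13 → cpi [RI]
  [10:8] rd=4 = %r4
  [7:0] imm=138 = $138

halt; cpi %r4, $138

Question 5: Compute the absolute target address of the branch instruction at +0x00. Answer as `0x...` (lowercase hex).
off 0x00: read 58 02 as big → 0x5802
  opcode bits[15:11]=0xb: jsr/J
  [10:0] imm=2 = $2
  target = base 0x3352 + off 0x00 + 2 + imm 2 = 0x3356

0x3356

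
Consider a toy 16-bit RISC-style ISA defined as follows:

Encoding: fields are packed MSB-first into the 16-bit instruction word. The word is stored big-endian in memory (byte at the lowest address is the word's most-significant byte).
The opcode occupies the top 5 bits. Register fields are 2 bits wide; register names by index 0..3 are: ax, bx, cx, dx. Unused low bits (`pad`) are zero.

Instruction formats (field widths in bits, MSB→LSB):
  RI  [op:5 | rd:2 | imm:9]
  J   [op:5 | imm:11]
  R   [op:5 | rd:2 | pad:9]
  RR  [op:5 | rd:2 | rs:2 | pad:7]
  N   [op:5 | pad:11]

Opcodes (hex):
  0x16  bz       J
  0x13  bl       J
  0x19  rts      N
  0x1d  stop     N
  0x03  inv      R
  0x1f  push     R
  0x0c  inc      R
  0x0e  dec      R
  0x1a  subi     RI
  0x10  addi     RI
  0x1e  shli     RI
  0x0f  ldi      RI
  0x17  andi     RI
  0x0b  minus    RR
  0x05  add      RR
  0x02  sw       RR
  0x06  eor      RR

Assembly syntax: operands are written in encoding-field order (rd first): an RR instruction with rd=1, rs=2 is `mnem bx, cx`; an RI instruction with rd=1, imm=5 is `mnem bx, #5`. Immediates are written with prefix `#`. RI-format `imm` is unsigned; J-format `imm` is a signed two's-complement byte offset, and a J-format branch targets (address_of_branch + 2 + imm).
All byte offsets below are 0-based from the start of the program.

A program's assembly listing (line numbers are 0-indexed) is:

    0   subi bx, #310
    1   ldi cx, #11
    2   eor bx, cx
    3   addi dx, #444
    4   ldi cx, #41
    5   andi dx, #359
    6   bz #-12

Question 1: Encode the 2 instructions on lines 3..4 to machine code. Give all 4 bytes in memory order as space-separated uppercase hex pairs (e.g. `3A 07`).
87 BC 7C 29

line 3 (addi): pack op=0x10:5|rd=3:2|imm=444:9 = 0x87bc; big→ 87 bc
line 4 (ldi): pack op=0xf:5|rd=2:2|imm=41:9 = 0x7c29; big→ 7c 29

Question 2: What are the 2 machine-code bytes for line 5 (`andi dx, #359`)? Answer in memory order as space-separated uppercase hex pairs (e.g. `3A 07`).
line 5 (andi): pack op=0x17:5|rd=3:2|imm=359:9 = 0xbf67; big→ bf 67

BF 67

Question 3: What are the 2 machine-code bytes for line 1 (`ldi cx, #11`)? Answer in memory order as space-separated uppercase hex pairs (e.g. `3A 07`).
1. ldi fields op=0xf:5|rd=2:2|imm=11:9 → word 7c0bh → 7c 0b

7C 0B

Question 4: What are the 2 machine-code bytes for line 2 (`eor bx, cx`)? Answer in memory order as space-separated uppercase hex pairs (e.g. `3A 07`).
line 2 (eor): pack op=0x6:5|rd=1:2|rs=2:2|pad=0:7 = 0x3300; big→ 33 00

33 00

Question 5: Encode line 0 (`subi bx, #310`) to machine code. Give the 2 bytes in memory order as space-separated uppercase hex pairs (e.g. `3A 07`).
L0: subi op=0x1a:5|rd=1:2|imm=310:9 ⇒ 0xd336 ⇒ big d3 36

D3 36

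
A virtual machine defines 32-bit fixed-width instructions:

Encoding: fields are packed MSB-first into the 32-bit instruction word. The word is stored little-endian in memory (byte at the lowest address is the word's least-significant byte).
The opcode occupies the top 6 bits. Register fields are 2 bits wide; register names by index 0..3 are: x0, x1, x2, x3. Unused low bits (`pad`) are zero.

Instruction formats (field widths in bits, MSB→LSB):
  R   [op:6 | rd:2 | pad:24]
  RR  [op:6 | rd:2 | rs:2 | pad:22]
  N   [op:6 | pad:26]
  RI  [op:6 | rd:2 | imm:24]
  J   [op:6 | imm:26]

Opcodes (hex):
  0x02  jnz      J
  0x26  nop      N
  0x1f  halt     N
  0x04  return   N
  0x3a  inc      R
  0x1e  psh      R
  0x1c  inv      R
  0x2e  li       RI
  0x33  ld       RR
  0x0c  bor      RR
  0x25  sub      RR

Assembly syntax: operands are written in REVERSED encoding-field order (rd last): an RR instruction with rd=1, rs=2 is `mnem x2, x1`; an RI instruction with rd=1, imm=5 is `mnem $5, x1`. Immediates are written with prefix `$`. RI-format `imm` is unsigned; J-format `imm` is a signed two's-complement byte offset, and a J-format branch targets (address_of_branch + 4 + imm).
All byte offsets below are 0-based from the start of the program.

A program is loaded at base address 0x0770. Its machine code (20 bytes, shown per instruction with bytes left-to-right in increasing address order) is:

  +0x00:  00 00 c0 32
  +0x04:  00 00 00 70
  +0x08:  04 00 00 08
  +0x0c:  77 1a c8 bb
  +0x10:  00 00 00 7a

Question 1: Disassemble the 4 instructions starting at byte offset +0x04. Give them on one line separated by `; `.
[04] 00 00 00 70 → 0x70000000
  opcode bits[31:26]=0x1c: inv/R
  rd: (w>>24)&0x3=0x0 → x0
[08] 04 00 00 08 → 0x08000004
  opcode bits[31:26]=0x2: jnz/J
  imm: (w>>0)&0x3ffffff=0x4 → $4
[0c] 77 1a c8 bb → 0xbbc81a77
  opcode bits[31:26]=0x2e: li/RI
  rd: (w>>24)&0x3=0x3 → x3
  imm: (w>>0)&0xffffff=0xc81a77 → $13113975
[10] 00 00 00 7a → 0x7a000000
  opcode bits[31:26]=0x1e: psh/R
  rd: (w>>24)&0x3=0x2 → x2

inv x0; jnz $4; li $13113975, x3; psh x2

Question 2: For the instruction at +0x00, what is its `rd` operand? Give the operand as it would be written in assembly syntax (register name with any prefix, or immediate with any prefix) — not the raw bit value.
off 0x00: read 00 00 c0 32 as little → 0x32c00000
  op=0x32c00000>>26=0xc ⇒ bor (RR)
  rd@[25:24]=0x2 ⇒ x2
  rs@[23:22]=0x3 ⇒ x3

x2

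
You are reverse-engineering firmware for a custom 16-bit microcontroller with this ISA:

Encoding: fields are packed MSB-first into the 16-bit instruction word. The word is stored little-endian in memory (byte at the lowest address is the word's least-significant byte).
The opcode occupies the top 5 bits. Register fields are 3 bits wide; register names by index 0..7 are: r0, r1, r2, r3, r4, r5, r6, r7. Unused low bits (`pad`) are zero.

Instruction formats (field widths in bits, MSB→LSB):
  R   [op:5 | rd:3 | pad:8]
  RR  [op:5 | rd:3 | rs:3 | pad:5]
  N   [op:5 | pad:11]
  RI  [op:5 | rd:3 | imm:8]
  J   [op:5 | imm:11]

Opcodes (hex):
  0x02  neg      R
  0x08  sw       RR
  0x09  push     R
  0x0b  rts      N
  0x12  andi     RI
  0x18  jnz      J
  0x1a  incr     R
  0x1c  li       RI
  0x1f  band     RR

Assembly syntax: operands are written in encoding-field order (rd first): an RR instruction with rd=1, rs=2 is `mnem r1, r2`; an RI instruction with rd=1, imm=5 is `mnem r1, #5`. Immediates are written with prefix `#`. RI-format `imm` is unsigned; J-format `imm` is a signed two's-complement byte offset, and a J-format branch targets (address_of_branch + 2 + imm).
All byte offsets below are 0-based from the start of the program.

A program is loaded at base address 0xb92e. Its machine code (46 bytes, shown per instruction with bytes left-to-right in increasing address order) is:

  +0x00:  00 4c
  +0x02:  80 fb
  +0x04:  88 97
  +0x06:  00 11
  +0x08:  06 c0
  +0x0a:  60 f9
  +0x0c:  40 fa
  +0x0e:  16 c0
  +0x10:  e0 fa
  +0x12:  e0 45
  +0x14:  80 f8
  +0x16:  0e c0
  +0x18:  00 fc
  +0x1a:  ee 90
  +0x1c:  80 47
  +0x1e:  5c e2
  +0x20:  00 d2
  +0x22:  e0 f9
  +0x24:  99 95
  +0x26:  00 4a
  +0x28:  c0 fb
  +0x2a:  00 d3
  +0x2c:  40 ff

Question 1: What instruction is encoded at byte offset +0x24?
@+24  little-endian(99 95) = 0x9599
  opcode bits[15:11]=0x12: andi/RI
  [10:8] rd=5 = r5
  [7:0] imm=153 = #153

andi r5, #153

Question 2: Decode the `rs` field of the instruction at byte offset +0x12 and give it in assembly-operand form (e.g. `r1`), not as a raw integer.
+0x12: e0 45 ⇒ word 0x45e0 (little)
  opcode bits[15:11]=0x8: sw/RR
  rd@[10:8]=0x5 ⇒ r5
  rs@[7:5]=0x7 ⇒ r7

r7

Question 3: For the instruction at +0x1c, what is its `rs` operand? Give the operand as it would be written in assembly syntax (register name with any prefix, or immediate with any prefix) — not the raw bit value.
r4

@+1c  little-endian(80 47) = 0x4780
  top 5b → 0x8 → sw [RR]
  rd: (w>>8)&0x7=0x7 → r7
  rs: (w>>5)&0x7=0x4 → r4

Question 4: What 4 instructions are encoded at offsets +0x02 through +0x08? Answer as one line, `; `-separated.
band r3, r4; andi r7, #136; neg r1; jnz #6

@+02  little-endian(80 fb) = 0xfb80
  opcode bits[15:11]=0x1f: band/RR
  [10:8] rd=3 = r3
  [7:5] rs=4 = r4
@+04  little-endian(88 97) = 0x9788
  opcode bits[15:11]=0x12: andi/RI
  [10:8] rd=7 = r7
  [7:0] imm=136 = #136
@+06  little-endian(00 11) = 0x1100
  opcode bits[15:11]=0x2: neg/R
  [10:8] rd=1 = r1
@+08  little-endian(06 c0) = 0xc006
  opcode bits[15:11]=0x18: jnz/J
  [10:0] imm=6 = #6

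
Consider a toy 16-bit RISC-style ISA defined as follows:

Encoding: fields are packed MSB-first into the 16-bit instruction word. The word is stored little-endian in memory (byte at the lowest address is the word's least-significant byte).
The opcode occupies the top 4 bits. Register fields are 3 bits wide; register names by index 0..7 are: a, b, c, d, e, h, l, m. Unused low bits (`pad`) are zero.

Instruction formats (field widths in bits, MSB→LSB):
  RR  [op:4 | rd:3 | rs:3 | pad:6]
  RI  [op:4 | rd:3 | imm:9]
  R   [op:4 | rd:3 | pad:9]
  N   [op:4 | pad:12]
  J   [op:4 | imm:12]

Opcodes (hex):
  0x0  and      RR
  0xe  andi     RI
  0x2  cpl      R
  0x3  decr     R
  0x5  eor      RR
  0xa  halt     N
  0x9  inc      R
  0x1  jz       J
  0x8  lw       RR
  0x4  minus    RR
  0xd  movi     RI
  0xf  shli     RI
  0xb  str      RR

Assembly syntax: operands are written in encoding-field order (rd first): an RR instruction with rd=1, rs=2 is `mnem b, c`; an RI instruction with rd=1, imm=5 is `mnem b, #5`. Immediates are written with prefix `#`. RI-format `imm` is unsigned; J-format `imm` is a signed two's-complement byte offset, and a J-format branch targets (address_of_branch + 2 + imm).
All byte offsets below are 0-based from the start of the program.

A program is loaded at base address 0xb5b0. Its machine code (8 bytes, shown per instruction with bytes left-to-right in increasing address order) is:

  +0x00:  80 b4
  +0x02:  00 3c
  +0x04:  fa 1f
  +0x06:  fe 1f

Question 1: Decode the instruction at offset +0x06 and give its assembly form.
jz #-2

[06] fe 1f → 0x1ffe
  top 4b → 0x1 → jz [J]
  imm@[11:0]=0xffe (s12→-2) ⇒ #-2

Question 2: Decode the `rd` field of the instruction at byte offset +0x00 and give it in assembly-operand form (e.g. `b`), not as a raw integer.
+0x00: 80 b4 ⇒ word 0xb480 (little)
  opcode bits[15:12]=0xb: str/RR
  rd: (w>>9)&0x7=0x2 → c
  rs: (w>>6)&0x7=0x2 → c

c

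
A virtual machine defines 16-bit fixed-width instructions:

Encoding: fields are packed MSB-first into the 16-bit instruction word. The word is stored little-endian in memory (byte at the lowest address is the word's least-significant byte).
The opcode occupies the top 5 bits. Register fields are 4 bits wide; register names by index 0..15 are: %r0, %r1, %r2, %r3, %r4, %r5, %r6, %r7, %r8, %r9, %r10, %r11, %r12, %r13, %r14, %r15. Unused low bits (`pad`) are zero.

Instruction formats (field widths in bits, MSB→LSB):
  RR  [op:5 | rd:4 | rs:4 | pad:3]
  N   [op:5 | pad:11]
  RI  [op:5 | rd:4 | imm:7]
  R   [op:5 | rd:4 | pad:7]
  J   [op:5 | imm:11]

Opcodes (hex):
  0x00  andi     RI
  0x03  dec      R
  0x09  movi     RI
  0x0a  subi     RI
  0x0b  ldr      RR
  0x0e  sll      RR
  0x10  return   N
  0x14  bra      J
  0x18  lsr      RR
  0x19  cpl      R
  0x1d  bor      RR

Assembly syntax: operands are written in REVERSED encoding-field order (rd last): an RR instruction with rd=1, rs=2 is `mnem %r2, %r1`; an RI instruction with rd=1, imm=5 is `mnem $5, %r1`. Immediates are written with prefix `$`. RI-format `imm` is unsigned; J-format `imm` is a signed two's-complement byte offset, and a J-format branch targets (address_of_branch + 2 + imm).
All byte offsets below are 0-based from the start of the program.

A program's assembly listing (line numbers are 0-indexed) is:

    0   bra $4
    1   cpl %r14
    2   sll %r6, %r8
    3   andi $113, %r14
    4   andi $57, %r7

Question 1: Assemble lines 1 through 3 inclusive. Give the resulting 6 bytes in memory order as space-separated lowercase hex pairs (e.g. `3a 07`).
L1: cpl op=0x19:5|rd=14:4|pad=0:7 ⇒ 0xcf00 ⇒ little 00 cf
L2: sll op=0xe:5|rd=8:4|rs=6:4|pad=0:3 ⇒ 0x7430 ⇒ little 30 74
L3: andi op=0x0:5|rd=14:4|imm=113:7 ⇒ 0x0771 ⇒ little 71 07

00 cf 30 74 71 07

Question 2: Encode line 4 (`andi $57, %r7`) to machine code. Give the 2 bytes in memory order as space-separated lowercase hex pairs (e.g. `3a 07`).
L4: andi op=0x0:5|rd=7:4|imm=57:7 ⇒ 0x03b9 ⇒ little b9 03

b9 03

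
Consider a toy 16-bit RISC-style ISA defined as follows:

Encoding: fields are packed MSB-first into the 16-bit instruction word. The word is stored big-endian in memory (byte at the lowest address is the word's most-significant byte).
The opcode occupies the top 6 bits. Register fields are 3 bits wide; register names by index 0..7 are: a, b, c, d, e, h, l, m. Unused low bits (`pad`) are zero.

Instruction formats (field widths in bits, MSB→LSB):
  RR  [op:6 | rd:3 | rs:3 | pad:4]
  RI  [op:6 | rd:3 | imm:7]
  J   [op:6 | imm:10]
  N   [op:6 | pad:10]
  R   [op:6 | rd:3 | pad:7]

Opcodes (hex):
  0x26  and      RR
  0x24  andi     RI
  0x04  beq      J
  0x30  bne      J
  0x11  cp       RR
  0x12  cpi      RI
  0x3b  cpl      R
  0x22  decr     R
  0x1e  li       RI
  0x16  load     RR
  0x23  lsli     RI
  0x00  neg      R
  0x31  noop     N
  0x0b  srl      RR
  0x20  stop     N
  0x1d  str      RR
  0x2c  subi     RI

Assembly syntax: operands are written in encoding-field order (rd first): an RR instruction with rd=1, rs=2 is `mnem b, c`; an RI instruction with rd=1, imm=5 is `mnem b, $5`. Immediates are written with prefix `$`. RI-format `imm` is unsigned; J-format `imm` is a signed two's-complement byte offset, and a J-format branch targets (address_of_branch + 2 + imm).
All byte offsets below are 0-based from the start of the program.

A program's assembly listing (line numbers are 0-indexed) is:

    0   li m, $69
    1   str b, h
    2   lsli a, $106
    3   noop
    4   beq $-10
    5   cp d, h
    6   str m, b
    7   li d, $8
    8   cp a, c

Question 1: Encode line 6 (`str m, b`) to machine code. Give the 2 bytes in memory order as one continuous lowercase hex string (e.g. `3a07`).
6. str fields op=0x1d:6|rd=7:3|rs=1:3|pad=0:4 → word 7790h → 77 90

7790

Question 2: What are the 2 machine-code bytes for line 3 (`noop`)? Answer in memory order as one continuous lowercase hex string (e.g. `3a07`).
line 3 (noop): pack op=0x31:6|pad=0:10 = 0xc400; big→ c4 00

c400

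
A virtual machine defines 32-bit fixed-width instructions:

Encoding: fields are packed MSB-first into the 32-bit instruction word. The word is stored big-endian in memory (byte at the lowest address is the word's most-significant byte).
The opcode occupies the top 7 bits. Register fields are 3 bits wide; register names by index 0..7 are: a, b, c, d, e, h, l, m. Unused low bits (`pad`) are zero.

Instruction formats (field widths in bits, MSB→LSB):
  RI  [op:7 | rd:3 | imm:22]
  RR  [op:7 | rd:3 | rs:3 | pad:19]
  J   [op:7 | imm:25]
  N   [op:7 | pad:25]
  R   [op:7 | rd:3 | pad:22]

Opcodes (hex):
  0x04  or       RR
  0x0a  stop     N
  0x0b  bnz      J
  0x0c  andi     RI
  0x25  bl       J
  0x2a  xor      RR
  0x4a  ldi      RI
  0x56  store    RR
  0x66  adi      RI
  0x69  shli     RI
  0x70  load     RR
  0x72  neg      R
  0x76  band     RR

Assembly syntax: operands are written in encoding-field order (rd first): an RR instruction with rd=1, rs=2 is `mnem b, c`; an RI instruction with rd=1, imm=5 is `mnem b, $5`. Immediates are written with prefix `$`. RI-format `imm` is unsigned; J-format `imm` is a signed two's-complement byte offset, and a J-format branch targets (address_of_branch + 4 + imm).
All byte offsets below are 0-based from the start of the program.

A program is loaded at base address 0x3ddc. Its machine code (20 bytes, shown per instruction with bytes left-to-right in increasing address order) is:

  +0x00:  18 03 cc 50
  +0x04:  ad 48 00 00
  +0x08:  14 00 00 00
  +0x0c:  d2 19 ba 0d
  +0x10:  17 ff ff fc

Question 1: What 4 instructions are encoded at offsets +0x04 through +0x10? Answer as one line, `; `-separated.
store h, b; stop; shli a, $1686029; bnz $-4

+0x04: ad 48 00 00 ⇒ word 0xad480000 (big)
  opcode bits[31:25]=0x56: store/RR
  [24:22] rd=5 = h
  [21:19] rs=1 = b
+0x08: 14 00 00 00 ⇒ word 0x14000000 (big)
  opcode bits[31:25]=0xa: stop/N
+0x0c: d2 19 ba 0d ⇒ word 0xd219ba0d (big)
  opcode bits[31:25]=0x69: shli/RI
  [24:22] rd=0 = a
  [21:0] imm=1686029 = $1686029
+0x10: 17 ff ff fc ⇒ word 0x17fffffc (big)
  opcode bits[31:25]=0xb: bnz/J
  [24:0] imm=33554428 (s25→-4) = $-4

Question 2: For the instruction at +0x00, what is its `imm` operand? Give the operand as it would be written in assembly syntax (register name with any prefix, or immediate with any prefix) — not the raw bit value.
+0x00: 18 03 cc 50 ⇒ word 0x1803cc50 (big)
  top 7b → 0xc → andi [RI]
  rd: (w>>22)&0x7=0x0 → a
  imm: (w>>0)&0x3fffff=0x3cc50 → $248912

$248912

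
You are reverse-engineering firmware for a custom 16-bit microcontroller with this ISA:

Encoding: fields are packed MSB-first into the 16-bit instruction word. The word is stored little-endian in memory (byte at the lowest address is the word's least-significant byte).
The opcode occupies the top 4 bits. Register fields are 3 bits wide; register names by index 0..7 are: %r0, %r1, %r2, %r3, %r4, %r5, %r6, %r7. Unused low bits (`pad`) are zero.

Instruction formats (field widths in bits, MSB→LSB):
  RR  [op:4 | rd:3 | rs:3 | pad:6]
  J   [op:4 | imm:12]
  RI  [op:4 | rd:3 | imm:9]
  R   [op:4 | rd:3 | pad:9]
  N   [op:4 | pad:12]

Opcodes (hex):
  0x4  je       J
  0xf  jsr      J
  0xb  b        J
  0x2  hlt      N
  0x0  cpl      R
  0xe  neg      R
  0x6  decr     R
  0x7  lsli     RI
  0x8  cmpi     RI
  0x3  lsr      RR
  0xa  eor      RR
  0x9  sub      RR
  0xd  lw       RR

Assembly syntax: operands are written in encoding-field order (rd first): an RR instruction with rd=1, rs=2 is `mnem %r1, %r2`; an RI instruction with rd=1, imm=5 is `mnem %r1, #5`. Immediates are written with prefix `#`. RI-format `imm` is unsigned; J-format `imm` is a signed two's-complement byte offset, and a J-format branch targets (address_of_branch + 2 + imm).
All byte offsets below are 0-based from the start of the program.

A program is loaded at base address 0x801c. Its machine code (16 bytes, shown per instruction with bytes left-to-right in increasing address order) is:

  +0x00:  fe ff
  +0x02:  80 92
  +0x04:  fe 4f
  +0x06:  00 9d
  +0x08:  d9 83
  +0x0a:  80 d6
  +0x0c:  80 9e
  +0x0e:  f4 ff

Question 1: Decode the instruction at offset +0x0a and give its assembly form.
+0x0a: 80 d6 ⇒ word 0xd680 (little)
  opcode bits[15:12]=0xd: lw/RR
  rd: (w>>9)&0x7=0x3 → %r3
  rs: (w>>6)&0x7=0x2 → %r2

lw %r3, %r2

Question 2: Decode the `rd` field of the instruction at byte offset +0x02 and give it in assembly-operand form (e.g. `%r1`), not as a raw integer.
%r1

off 0x02: read 80 92 as little → 0x9280
  opcode bits[15:12]=0x9: sub/RR
  [11:9] rd=1 = %r1
  [8:6] rs=2 = %r2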